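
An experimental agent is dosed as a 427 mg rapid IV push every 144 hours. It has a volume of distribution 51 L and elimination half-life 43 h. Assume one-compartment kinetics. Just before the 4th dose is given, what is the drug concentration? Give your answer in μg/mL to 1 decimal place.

f = (1/2)^(τ/t½) = (1/2)^(144/43) ≈ 0.0982.
C₀ = D/Vd = 427/51 ≈ 8.373 μg/mL.
Before the 4th dose, 3 doses have been given. Superposition: Cmin = C₀·(f + f² + … + f^3).
≈ 8.373 × (0.0982 + 0.0096 + 0.0009) ≈ 8.373 × 0.1087 ≈ 0.910 μg/mL.

0.9 μg/mL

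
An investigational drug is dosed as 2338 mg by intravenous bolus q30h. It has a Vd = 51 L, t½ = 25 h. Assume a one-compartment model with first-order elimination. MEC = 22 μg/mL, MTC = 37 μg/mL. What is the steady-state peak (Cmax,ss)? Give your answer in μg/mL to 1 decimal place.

k = ln2/t½ = ln2/25 ≈ 0.027726 h⁻¹; fraction remaining f = e^(−kτ) = e^(−0.027726×30) ≈ 0.4353.
At steady state, accumulation factor R = 1/(1 − e^(−kτ)) ≈ 1.7709.
Single-dose peak C₀ = D/Vd = 2338/51 ≈ 45.843 μg/mL.
Steady-state peak Cmax,ss = C₀·R ≈ 45.843 × 1.7709 ≈ 81.183 μg/mL.
Peak 81.2 μg/mL vs MTC 37 μg/mL: exceeds toxic threshold.

81.2 μg/mL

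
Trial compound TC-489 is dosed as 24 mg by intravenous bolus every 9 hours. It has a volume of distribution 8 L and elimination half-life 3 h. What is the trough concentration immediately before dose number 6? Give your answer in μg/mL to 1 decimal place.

f = (1/2)^(τ/t½) = (1/2)^(9/3) ≈ 0.1250.
C₀ = D/Vd = 24/8 ≈ 3.000 μg/mL.
Before the 6th dose, 5 doses have been given. Superposition: Cmin = C₀·(f + f² + … + f^5).
≈ 3.000 × (0.1250 + 0.0156 + 0.0020 + 0.0002 + 0.0000) ≈ 3.000 × 0.1428 ≈ 0.428 μg/mL.

0.4 μg/mL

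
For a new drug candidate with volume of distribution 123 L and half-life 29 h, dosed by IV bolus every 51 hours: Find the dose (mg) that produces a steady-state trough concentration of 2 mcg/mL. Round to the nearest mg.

τ/t½ = 51/29 ≈ 1.7586, so f = (1/2)^(51/29) ≈ 0.295531.
Cmin,ss = (D/Vd)·f/(1−f), so D = Cmin,ss·Vd·(1−f)/f.
D = 2 × 123 × (1−f)/f ≈ 2 × 123 × 2.38374 ≈ 586.40 mg.

586 mg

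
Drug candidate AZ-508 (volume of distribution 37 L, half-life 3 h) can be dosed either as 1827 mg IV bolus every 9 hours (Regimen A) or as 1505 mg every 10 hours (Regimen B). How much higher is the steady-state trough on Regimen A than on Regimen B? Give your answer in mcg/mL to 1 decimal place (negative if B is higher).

2.6 mcg/mL

Regimen A: f = (1/2)^(9/3) ≈ 0.1250; Cmin,ss = (1827/37)·f/(1−f) ≈ 7.054 mcg/mL.
Regimen B: f = (1/2)^(10/3) ≈ 0.0992; Cmin,ss = (1505/37)·f/(1−f) ≈ 4.479 mcg/mL.
Difference ≈ 7.054 − 4.479 ≈ 2.575 mcg/mL.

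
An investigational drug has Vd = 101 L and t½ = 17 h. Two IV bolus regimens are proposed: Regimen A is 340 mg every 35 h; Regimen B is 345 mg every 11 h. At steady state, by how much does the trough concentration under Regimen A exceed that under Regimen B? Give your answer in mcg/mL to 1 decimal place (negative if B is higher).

-5.0 mcg/mL

Regimen A: f = (1/2)^(35/17) ≈ 0.2400; Cmin,ss = (340/101)·f/(1−f) ≈ 1.063 mcg/mL.
Regimen B: f = (1/2)^(11/17) ≈ 0.6386; Cmin,ss = (345/101)·f/(1−f) ≈ 6.036 mcg/mL.
Difference ≈ 1.063 − 6.036 ≈ -4.973 mcg/mL.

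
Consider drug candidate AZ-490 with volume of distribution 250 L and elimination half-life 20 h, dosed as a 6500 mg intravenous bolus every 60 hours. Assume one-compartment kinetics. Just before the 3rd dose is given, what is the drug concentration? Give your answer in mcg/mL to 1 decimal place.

3.7 mcg/mL

f = (1/2)^(τ/t½) = (1/2)^(60/20) ≈ 0.1250.
C₀ = D/Vd = 6500/250 ≈ 26.000 mcg/mL.
Before the 3rd dose, 2 doses have been given. Superposition: Cmin = C₀·(f + f²).
≈ 26.000 × (0.1250 + 0.0156) ≈ 26.000 × 0.1406 ≈ 3.656 mcg/mL.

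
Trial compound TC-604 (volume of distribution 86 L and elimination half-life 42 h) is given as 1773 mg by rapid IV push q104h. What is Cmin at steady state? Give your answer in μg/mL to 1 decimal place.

Over one 104-h interval, 104/42 ≈ 2.4762 half-lives elapse, leaving f ≈ 0.1797 of each dose.
Each bolus raises the concentration by D/Vd = 1773/86 ≈ 20.616 μg/mL.
Steady-state trough Cmin,ss = C₀·f/(1−f) ≈ 20.616 × 0.1797/0.8203 ≈ 4.516 μg/mL.

4.5 μg/mL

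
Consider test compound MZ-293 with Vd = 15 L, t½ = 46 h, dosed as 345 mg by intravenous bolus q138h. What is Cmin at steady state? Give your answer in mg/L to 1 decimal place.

The dosing interval is 3 half-lives, so f = 2^(−3) = 0.125.
At steady state, R = 1/(1 − 0.125) = 8/7.
Single-dose peak C₀ = D/Vd = 345/15 = 23 mg/L.
Steady-state peak Cmax,ss = C₀·R = 23 × 8/7 ≈ 26.286 mg/L.
Steady-state trough Cmin,ss = Cmax,ss·f ≈ 26.286 × 0.125 ≈ 3.286 mg/L.

3.3 mg/L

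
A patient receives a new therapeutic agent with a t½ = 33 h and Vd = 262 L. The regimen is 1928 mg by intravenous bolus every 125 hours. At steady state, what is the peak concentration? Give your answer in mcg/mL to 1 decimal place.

τ/t½ = 125/33 ≈ 3.7879, so fraction remaining f = (1/2)^(125/33) ≈ 0.0724.
Accumulation ratio R = 1/(1 − f) ≈ 1/0.9276 ≈ 1.0781.
Each bolus raises the concentration by D/Vd = 1928/262 ≈ 7.359 mcg/mL.
Cmax,ss = C₀/(1 − f) ≈ 7.359/0.9276 ≈ 7.933 mcg/mL.

7.9 mcg/mL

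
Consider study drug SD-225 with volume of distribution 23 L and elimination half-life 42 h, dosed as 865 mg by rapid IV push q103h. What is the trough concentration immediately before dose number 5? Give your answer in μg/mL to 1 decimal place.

f = (1/2)^(τ/t½) = (1/2)^(103/42) ≈ 0.1827.
C₀ = D/Vd = 865/23 ≈ 37.609 μg/mL.
Before the 5th dose, 4 doses have been given. Superposition: Cmin = C₀·(f + f² + … + f^4).
≈ 37.609 × (0.1827 + 0.0334 + 0.0061 + 0.0011) ≈ 37.609 × 0.2233 ≈ 8.398 μg/mL.

8.4 μg/mL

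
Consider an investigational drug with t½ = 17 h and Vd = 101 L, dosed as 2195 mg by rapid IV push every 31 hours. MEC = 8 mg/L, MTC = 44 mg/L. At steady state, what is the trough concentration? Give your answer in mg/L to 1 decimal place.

8.6 mg/L

Over one 31-h interval, 31/17 ≈ 1.8235 half-lives elapse, leaving f ≈ 0.2825 of each dose.
Single-dose peak C₀ = D/Vd = 2195/101 ≈ 21.733 mg/L.
Steady-state trough Cmin,ss = C₀·f/(1−f) ≈ 21.733 × 0.2825/0.7175 ≈ 8.557 mg/L.
Trough 8.6 mg/L vs MEC 8 mg/L: adequate.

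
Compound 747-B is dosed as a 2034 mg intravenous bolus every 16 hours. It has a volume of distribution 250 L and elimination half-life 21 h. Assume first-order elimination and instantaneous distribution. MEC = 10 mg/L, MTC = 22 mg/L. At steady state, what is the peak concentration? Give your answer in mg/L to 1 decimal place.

k = ln2/t½ = ln2/21 ≈ 0.033007 h⁻¹; fraction remaining f = e^(−kτ) = e^(−0.033007×16) ≈ 0.5897.
Accumulation ratio R = 1/(1 − f) ≈ 1/0.4103 ≈ 2.4372.
Single-dose peak C₀ = D/Vd = 2034/250 ≈ 8.136 mg/L.
Steady-state peak Cmax,ss = C₀·R ≈ 8.136 × 2.4372 ≈ 19.829 mg/L.
Peak 19.8 mg/L vs MTC 22 mg/L: below toxic threshold.

19.8 mg/L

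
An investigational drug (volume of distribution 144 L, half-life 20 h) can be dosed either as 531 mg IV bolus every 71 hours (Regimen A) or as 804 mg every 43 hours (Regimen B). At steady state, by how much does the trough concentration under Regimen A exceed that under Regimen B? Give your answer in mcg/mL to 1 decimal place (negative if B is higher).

Regimen A: f = (1/2)^(71/20) ≈ 0.0854; Cmin,ss = (531/144)·f/(1−f) ≈ 0.344 mcg/mL.
Regimen B: f = (1/2)^(43/20) ≈ 0.2253; Cmin,ss = (804/144)·f/(1−f) ≈ 1.624 mcg/mL.
Difference ≈ 0.344 − 1.624 ≈ -1.280 mcg/mL.

-1.3 mcg/mL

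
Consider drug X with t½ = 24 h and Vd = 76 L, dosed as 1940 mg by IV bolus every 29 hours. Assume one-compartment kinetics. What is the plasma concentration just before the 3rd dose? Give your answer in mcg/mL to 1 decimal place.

15.8 mcg/mL

f = (1/2)^(τ/t½) = (1/2)^(29/24) ≈ 0.4328.
C₀ = D/Vd = 1940/76 ≈ 25.526 mcg/mL.
Before the 3rd dose, 2 doses have been given. Superposition: Cmin = C₀·(f + f²).
≈ 25.526 × (0.4328 + 0.1873) ≈ 25.526 × 0.6201 ≈ 15.829 mcg/mL.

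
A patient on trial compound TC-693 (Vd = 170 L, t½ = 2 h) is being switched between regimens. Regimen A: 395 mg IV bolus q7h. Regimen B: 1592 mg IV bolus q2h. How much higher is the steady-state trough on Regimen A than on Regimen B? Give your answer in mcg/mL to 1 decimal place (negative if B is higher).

-9.1 mcg/mL

Regimen A: f = (1/2)^(7/2) ≈ 0.0884; Cmin,ss = (395/170)·f/(1−f) ≈ 0.225 mcg/mL.
Regimen B: f = (1/2)^(2/2) ≈ 0.5000; Cmin,ss = (1592/170)·f/(1−f) ≈ 9.365 mcg/mL.
Difference ≈ 0.225 − 9.365 ≈ -9.140 mcg/mL.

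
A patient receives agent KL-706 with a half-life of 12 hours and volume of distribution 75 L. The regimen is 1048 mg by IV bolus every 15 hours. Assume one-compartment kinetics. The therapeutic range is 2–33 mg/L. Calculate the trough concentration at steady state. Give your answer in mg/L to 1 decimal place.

10.1 mg/L

τ/t½ = 15/12 ≈ 1.25, so fraction remaining f = (1/2)^(15/12) ≈ 0.4204.
Single-dose peak C₀ = D/Vd = 1048/75 ≈ 13.973 mg/L.
Steady-state trough Cmin,ss = C₀·f/(1−f) ≈ 13.973 × 0.4204/0.5796 ≈ 10.135 mg/L.
Trough 10.1 mg/L vs MEC 2 mg/L: adequate.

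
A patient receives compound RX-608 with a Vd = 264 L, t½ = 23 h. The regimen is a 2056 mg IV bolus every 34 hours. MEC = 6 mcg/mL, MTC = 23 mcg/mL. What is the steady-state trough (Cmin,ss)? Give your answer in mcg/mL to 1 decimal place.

4.4 mcg/mL

τ/t½ = 34/23 ≈ 1.4783, so fraction remaining f = (1/2)^(34/23) ≈ 0.3589.
Each bolus raises the concentration by D/Vd = 2056/264 ≈ 7.788 mcg/mL.
Steady-state trough Cmin,ss = C₀·f/(1−f) ≈ 7.788 × 0.3589/0.6411 ≈ 4.360 mcg/mL.
Trough 4.4 mcg/mL vs MEC 6 mcg/mL: subtherapeutic.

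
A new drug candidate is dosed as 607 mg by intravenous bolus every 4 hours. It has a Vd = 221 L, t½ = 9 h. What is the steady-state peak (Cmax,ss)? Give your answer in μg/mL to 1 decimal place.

Over one 4-h interval, 4/9 ≈ 0.44444 half-lives elapse, leaving f ≈ 0.7349 of each dose.
At steady state, accumulation factor R = 1/(1 − e^(−kτ)) ≈ 3.7722.
Single-dose peak C₀ = D/Vd = 607/221 ≈ 2.747 μg/mL.
Cmax,ss = C₀/(1 − f) ≈ 2.747/0.2651 ≈ 10.362 μg/mL.

10.4 μg/mL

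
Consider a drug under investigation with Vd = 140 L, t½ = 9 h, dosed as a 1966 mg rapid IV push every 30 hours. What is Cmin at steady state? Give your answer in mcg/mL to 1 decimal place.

1.5 mcg/mL

k = ln2/t½ = ln2/9 ≈ 0.077016 h⁻¹; fraction remaining f = e^(−kτ) = e^(−0.077016×30) ≈ 0.0992.
Each bolus raises the concentration by D/Vd = 1966/140 ≈ 14.043 mcg/mL.
Steady-state trough Cmin,ss = C₀·f/(1−f) ≈ 14.043 × 0.0992/0.9008 ≈ 1.546 mcg/mL.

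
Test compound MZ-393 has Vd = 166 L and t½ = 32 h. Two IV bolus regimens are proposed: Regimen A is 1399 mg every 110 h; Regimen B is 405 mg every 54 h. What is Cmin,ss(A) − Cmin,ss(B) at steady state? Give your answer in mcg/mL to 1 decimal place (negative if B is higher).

Regimen A: f = (1/2)^(110/32) ≈ 0.0923; Cmin,ss = (1399/166)·f/(1−f) ≈ 0.857 mcg/mL.
Regimen B: f = (1/2)^(54/32) ≈ 0.3105; Cmin,ss = (405/166)·f/(1−f) ≈ 1.099 mcg/mL.
Difference ≈ 0.857 − 1.099 ≈ -0.242 mcg/mL.

-0.2 mcg/mL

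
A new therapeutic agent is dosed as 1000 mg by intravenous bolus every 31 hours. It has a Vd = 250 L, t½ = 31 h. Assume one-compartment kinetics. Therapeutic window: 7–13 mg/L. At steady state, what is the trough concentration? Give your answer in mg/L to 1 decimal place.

τ = 31 h = 1 half-life, so f = (1/2)^1 = 0.5.
Accumulation ratio R = 1/(1 − f) = 1/0.5 = 2/1.
Single-dose peak C₀ = D/Vd = 1000/250 = 4 mg/L.
Steady-state peak Cmax,ss = C₀·R = 4 × 2/1 ≈ 8.000 mg/L.
Steady-state trough Cmin,ss = Cmax,ss·f ≈ 8.000 × 0.5 ≈ 4.000 mg/L.
Trough 4.0 mg/L vs MEC 7 mg/L: subtherapeutic.

4.0 mg/L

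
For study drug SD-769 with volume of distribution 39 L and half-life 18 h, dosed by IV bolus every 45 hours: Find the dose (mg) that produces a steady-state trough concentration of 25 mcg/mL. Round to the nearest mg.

4540 mg

τ/t½ = 45/18 ≈ 2.5, so f = (1/2)^(45/18) ≈ 0.176777.
Cmin,ss = (D/Vd)·f/(1−f), so D = Cmin,ss·Vd·(1−f)/f.
D = 25 × 39 × (1−f)/f ≈ 25 × 39 × 4.65684 ≈ 4540.42 mg.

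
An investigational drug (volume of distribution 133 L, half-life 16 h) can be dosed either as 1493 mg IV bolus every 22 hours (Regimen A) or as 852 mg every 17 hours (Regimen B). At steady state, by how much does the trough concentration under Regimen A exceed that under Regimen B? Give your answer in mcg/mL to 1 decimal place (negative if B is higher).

Regimen A: f = (1/2)^(22/16) ≈ 0.3856; Cmin,ss = (1493/133)·f/(1−f) ≈ 7.045 mcg/mL.
Regimen B: f = (1/2)^(17/16) ≈ 0.4788; Cmin,ss = (852/133)·f/(1−f) ≈ 5.885 mcg/mL.
Difference ≈ 7.045 − 5.885 ≈ 1.160 mcg/mL.

1.2 mcg/mL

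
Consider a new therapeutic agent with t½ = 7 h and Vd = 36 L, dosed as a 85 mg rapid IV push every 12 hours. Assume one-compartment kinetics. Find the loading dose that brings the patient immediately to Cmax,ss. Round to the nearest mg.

f = (1/2)^(12/7) ≈ 0.304753; accumulation ratio R = 1/(1−f) ≈ 1.43834.
Loading dose to hit Cmax,ss on first dose: D_load = D_maint·R ≈ 85 × 1.43834 ≈ 122.26 mg.

122 mg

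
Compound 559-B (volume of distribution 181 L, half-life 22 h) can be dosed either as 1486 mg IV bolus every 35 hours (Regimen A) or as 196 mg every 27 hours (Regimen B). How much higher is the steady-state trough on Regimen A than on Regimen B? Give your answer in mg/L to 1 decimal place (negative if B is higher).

Regimen A: f = (1/2)^(35/22) ≈ 0.3320; Cmin,ss = (1486/181)·f/(1−f) ≈ 4.080 mg/L.
Regimen B: f = (1/2)^(27/22) ≈ 0.4271; Cmin,ss = (196/181)·f/(1−f) ≈ 0.807 mg/L.
Difference ≈ 4.080 − 0.807 ≈ 3.273 mg/L.

3.3 mg/L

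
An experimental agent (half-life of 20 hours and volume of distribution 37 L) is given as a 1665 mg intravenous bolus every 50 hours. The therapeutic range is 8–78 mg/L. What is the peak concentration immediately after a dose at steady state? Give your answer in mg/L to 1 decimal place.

54.7 mg/L

τ/t½ = 50/20 ≈ 2.5, so fraction remaining f = (1/2)^(50/20) ≈ 0.1768.
Accumulation ratio R = 1/(1 − f) ≈ 1/0.8232 ≈ 1.2148.
Single-dose peak C₀ = D/Vd = 1665/37 ≈ 45.000 mg/L.
Steady-state peak Cmax,ss = C₀·R ≈ 45.000 × 1.2148 ≈ 54.666 mg/L.
Peak 54.7 mg/L vs MTC 78 mg/L: below toxic threshold.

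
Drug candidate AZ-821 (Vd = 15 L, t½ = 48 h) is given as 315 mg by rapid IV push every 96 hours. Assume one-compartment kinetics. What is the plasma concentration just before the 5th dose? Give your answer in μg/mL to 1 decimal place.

7.0 μg/mL

f = (1/2)^(τ/t½) = (1/2)^(96/48) ≈ 0.2500.
C₀ = D/Vd = 315/15 ≈ 21.000 μg/mL.
Before the 5th dose, 4 doses have been given. Superposition: Cmin = C₀·(f + f² + … + f^4).
≈ 21.000 × (0.2500 + 0.0625 + 0.0156 + 0.0039) ≈ 21.000 × 0.3320 ≈ 6.972 μg/mL.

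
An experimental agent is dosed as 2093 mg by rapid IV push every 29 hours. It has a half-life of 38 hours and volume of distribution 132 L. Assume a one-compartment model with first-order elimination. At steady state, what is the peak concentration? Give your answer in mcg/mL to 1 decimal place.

38.6 mcg/mL

k = ln2/t½ = ln2/38 ≈ 0.018241 h⁻¹; fraction remaining f = e^(−kτ) = e^(−0.018241×29) ≈ 0.5892.
At steady state, accumulation factor R = 1/(1 − e^(−kτ)) ≈ 2.4343.
Each bolus raises the concentration by D/Vd = 2093/132 ≈ 15.856 mcg/mL.
Steady-state peak Cmax,ss = C₀·R ≈ 15.856 × 2.4343 ≈ 38.598 mcg/mL.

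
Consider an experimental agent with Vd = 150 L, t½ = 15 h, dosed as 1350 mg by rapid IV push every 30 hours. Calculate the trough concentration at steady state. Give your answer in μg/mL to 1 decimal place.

3.0 μg/mL

τ = 30 h = 2 half-lives, so f = (1/2)^2 = 0.25.
Accumulation ratio R = 1/(1 − f) = 1/0.75 = 4/3.
Single-dose peak C₀ = D/Vd = 1350/150 = 9 μg/mL.
Steady-state peak Cmax,ss = C₀·R = 9 × 4/3 ≈ 12.000 μg/mL.
Steady-state trough Cmin,ss = Cmax,ss·f ≈ 12.000 × 0.25 ≈ 3.000 μg/mL.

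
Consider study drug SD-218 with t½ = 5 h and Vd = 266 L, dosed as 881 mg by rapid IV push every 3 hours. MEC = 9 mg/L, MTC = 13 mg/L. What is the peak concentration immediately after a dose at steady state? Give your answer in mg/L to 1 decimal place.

k = ln2/t½ = ln2/5 ≈ 0.138629 h⁻¹; fraction remaining f = e^(−kτ) = e^(−0.138629×3) ≈ 0.6598.
At steady state, accumulation factor R = 1/(1 − e^(−kτ)) ≈ 2.9394.
Each bolus raises the concentration by D/Vd = 881/266 ≈ 3.312 mg/L.
Steady-state peak Cmax,ss = C₀·R ≈ 3.312 × 2.9394 ≈ 9.735 mg/L.
Peak 9.7 mg/L vs MTC 13 mg/L: below toxic threshold.

9.7 mg/L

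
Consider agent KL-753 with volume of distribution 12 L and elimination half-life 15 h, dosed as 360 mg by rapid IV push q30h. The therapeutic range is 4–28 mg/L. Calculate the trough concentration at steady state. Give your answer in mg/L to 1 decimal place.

10.0 mg/L

τ = 30 h = 2 half-lives, so f = (1/2)^2 = 0.25.
Accumulation ratio R = 1/(1 − f) = 1/0.75 = 4/3.
Single-dose peak C₀ = D/Vd = 360/12 = 30 mg/L.
Steady-state peak Cmax,ss = C₀·R = 30 × 4/3 ≈ 40.000 mg/L.
Steady-state trough Cmin,ss = Cmax,ss·f ≈ 40.000 × 0.25 ≈ 10.000 mg/L.
Trough 10.0 mg/L vs MEC 4 mg/L: adequate.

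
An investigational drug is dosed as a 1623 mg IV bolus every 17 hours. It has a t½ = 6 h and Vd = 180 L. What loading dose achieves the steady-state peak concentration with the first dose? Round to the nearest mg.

1888 mg

f = (1/2)^(17/6) ≈ 0.140308; accumulation ratio R = 1/(1−f) ≈ 1.16321.
Loading dose to hit Cmax,ss on first dose: D_load = D_maint·R ≈ 1623 × 1.16321 ≈ 1887.89 mg.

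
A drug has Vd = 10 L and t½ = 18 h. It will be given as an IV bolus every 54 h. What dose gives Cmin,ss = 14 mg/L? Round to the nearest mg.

980 mg

τ/t½ = 54/18 ≈ 3, so f = (1/2)^(54/18) ≈ 0.125000.
Cmin,ss = (D/Vd)·f/(1−f), so D = Cmin,ss·Vd·(1−f)/f.
D = 14 × 10 × (1−f)/f ≈ 14 × 10 × 7.00000 ≈ 980.00 mg.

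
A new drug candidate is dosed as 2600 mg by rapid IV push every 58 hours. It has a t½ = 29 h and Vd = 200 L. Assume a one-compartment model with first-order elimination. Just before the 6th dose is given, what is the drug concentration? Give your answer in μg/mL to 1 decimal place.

f = (1/2)^(τ/t½) = (1/2)^(58/29) ≈ 0.2500.
C₀ = D/Vd = 2600/200 ≈ 13.000 μg/mL.
Before the 6th dose, 5 doses have been given. Superposition: Cmin = C₀·(f + f² + … + f^5).
≈ 13.000 × (0.2500 + 0.0625 + 0.0156 + 0.0039 + 0.0010) ≈ 13.000 × 0.3330 ≈ 4.329 μg/mL.

4.3 μg/mL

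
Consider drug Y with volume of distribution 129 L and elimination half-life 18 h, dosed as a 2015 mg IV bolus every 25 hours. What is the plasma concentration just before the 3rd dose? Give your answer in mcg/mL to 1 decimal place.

f = (1/2)^(τ/t½) = (1/2)^(25/18) ≈ 0.3819.
C₀ = D/Vd = 2015/129 ≈ 15.620 mcg/mL.
Before the 3rd dose, 2 doses have been given. Superposition: Cmin = C₀·(f + f²).
≈ 15.620 × (0.3819 + 0.1458) ≈ 15.620 × 0.5277 ≈ 8.243 mcg/mL.

8.2 mcg/mL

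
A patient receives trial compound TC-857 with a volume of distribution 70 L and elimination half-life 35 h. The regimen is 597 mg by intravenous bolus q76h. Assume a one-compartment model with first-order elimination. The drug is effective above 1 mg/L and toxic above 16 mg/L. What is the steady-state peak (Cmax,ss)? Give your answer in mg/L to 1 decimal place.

11.0 mg/L

k = ln2/t½ = ln2/35 ≈ 0.019804 h⁻¹; fraction remaining f = e^(−kτ) = e^(−0.019804×76) ≈ 0.2220.
Accumulation ratio R = 1/(1 − f) ≈ 1/0.7780 ≈ 1.2853.
Single-dose peak C₀ = D/Vd = 597/70 ≈ 8.529 mg/L.
Steady-state peak Cmax,ss = C₀·R ≈ 8.529 × 1.2853 ≈ 10.962 mg/L.
Peak 11.0 mg/L vs MTC 16 mg/L: below toxic threshold.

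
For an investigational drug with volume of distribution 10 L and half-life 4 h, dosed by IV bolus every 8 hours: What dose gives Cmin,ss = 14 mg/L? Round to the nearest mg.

τ/t½ = 8/4 ≈ 2, so f = (1/2)^(8/4) ≈ 0.250000.
Cmin,ss = (D/Vd)·f/(1−f), so D = Cmin,ss·Vd·(1−f)/f.
D = 14 × 10 × (1−f)/f ≈ 14 × 10 × 3.00000 ≈ 420.00 mg.

420 mg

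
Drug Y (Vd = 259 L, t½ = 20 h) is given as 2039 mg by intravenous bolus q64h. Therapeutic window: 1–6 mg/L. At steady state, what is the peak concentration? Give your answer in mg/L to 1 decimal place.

Over one 64-h interval, 64/20 ≈ 3.2 half-lives elapse, leaving f ≈ 0.1088 of each dose.
Accumulation ratio R = 1/(1 − f) ≈ 1/0.8912 ≈ 1.1221.
Each bolus raises the concentration by D/Vd = 2039/259 ≈ 7.873 mg/L.
Steady-state peak Cmax,ss = C₀·R ≈ 7.873 × 1.1221 ≈ 8.834 mg/L.
Peak 8.8 mg/L vs MTC 6 mg/L: exceeds toxic threshold.

8.8 mg/L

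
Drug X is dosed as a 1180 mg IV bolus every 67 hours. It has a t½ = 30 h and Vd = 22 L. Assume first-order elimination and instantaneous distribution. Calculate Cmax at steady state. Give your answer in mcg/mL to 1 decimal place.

k = ln2/t½ = ln2/30 ≈ 0.023105 h⁻¹; fraction remaining f = e^(−kτ) = e^(−0.023105×67) ≈ 0.2127.
Accumulation ratio R = 1/(1 − f) ≈ 1/0.7873 ≈ 1.2702.
Each bolus raises the concentration by D/Vd = 1180/22 ≈ 53.636 mcg/mL.
Cmax,ss = C₀/(1 − f) ≈ 53.636/0.7873 ≈ 68.127 mcg/mL.

68.1 mcg/mL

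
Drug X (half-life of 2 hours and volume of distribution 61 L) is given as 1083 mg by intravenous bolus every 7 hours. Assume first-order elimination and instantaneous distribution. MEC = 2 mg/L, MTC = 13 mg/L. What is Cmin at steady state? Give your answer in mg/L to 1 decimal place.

1.7 mg/L

Over one 7-h interval, 7/2 ≈ 3.5 half-lives elapse, leaving f ≈ 0.0884 of each dose.
Each bolus raises the concentration by D/Vd = 1083/61 ≈ 17.754 mg/L.
Steady-state trough Cmin,ss = C₀·f/(1−f) ≈ 17.754 × 0.0884/0.9116 ≈ 1.722 mg/L.
Trough 1.7 mg/L vs MEC 2 mg/L: subtherapeutic.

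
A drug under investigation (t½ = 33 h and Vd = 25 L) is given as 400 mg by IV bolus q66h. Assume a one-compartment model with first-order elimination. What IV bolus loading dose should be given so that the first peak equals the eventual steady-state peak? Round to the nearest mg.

f = (1/2)^(66/33) ≈ 0.250000; accumulation ratio R = 1/(1−f) ≈ 1.33333.
Loading dose to hit Cmax,ss on first dose: D_load = D_maint·R ≈ 400 × 1.33333 ≈ 533.33 mg.

533 mg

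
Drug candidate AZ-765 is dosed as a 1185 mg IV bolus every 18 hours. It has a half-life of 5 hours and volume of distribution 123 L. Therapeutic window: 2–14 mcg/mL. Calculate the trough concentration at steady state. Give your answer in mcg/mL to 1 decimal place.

0.9 mcg/mL

Over one 18-h interval, 18/5 ≈ 3.6 half-lives elapse, leaving f ≈ 0.0825 of each dose.
At steady state, accumulation factor R = 1/(1 − e^(−kτ)) ≈ 1.0899.
Each bolus raises the concentration by D/Vd = 1185/123 ≈ 9.634 mcg/mL.
Cmax,ss = C₀/(1 − f) ≈ 9.634/0.9175 ≈ 10.500 mcg/mL.
Steady-state trough Cmin,ss = Cmax,ss·f ≈ 10.500 × 0.0825 ≈ 0.866 mcg/mL.
Trough 0.9 mcg/mL vs MEC 2 mcg/mL: subtherapeutic.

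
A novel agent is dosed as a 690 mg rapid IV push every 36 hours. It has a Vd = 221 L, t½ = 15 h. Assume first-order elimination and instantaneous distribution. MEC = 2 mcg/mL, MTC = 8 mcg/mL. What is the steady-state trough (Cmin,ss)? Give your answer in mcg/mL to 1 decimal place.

0.7 mcg/mL

k = ln2/t½ = ln2/15 ≈ 0.046210 h⁻¹; fraction remaining f = e^(−kτ) = e^(−0.046210×36) ≈ 0.1895.
Each bolus raises the concentration by D/Vd = 690/221 ≈ 3.122 mcg/mL.
Steady-state trough Cmin,ss = C₀·f/(1−f) ≈ 3.122 × 0.1895/0.8105 ≈ 0.730 mcg/mL.
Trough 0.7 mcg/mL vs MEC 2 mcg/mL: subtherapeutic.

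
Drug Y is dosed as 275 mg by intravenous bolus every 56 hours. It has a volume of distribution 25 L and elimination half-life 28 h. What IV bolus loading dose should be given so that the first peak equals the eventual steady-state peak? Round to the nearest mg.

f = (1/2)^(56/28) ≈ 0.250000; accumulation ratio R = 1/(1−f) ≈ 1.33333.
Loading dose to hit Cmax,ss on first dose: D_load = D_maint·R ≈ 275 × 1.33333 ≈ 366.67 mg.

367 mg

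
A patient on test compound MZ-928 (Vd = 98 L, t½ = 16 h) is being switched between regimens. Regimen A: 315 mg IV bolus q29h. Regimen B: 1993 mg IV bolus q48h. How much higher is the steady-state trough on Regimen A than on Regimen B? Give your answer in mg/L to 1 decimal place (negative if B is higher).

-1.6 mg/L

Regimen A: f = (1/2)^(29/16) ≈ 0.2847; Cmin,ss = (315/98)·f/(1−f) ≈ 1.279 mg/L.
Regimen B: f = (1/2)^(48/16) ≈ 0.1250; Cmin,ss = (1993/98)·f/(1−f) ≈ 2.905 mg/L.
Difference ≈ 1.279 − 2.905 ≈ -1.626 mg/L.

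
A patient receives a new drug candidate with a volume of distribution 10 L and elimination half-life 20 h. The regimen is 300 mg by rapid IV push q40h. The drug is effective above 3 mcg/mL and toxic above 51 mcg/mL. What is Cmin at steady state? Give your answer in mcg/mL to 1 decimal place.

10.0 mcg/mL

The dosing interval is 2 half-lives, so f = 2^(−2) = 0.25.
At steady state, R = 1/(1 − 0.25) = 4/3.
Single-dose peak C₀ = D/Vd = 300/10 = 30 mcg/mL.
Steady-state peak Cmax,ss = C₀·R = 30 × 4/3 ≈ 40.000 mcg/mL.
Steady-state trough Cmin,ss = Cmax,ss·f ≈ 40.000 × 0.25 ≈ 10.000 mcg/mL.
Trough 10.0 mcg/mL vs MEC 3 mcg/mL: adequate.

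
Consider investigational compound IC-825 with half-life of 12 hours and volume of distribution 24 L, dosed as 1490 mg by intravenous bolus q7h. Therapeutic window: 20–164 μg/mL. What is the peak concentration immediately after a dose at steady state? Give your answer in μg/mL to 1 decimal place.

τ/t½ = 7/12 ≈ 0.58333, so fraction remaining f = (1/2)^(7/12) ≈ 0.6674.
Accumulation ratio R = 1/(1 − f) ≈ 1/0.3326 ≈ 3.0066.
Each bolus raises the concentration by D/Vd = 1490/24 ≈ 62.083 μg/mL.
Cmax,ss = C₀/(1 − f) ≈ 62.083/0.3326 ≈ 186.660 μg/mL.
Peak 186.7 μg/mL vs MTC 164 μg/mL: exceeds toxic threshold.

186.7 μg/mL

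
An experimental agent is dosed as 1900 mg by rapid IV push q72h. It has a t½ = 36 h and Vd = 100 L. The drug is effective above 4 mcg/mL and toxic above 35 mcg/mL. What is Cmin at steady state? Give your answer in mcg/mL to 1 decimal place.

τ = 72 h = 2 half-lives, so f = (1/2)^2 = 0.25.
Accumulation ratio R = 1/(1 − f) = 1/0.75 = 4/3.
Single-dose peak C₀ = D/Vd = 1900/100 = 19 mcg/mL.
Steady-state peak Cmax,ss = C₀·R = 19 × 4/3 ≈ 25.333 mcg/mL.
Steady-state trough Cmin,ss = Cmax,ss·f ≈ 25.333 × 0.25 ≈ 6.333 mcg/mL.
Trough 6.3 mcg/mL vs MEC 4 mcg/mL: adequate.

6.3 mcg/mL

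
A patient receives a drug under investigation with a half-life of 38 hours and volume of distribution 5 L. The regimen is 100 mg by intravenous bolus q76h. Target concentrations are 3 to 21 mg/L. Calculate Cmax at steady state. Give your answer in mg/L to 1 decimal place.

26.7 mg/L

τ = 76 h = 2 half-lives, so f = (1/2)^2 = 0.25.
Accumulation ratio R = 1/(1 − f) = 1/0.75 = 4/3.
Single-dose peak C₀ = D/Vd = 100/5 = 20 mg/L.
Steady-state peak Cmax,ss = C₀·R = 20 × 4/3 ≈ 26.667 mg/L.
Peak 26.7 mg/L vs MTC 21 mg/L: exceeds toxic threshold.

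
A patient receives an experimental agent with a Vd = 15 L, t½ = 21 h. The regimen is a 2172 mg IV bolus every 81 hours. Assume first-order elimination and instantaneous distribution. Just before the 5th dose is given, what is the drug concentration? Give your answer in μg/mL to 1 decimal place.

f = (1/2)^(τ/t½) = (1/2)^(81/21) ≈ 0.0690.
C₀ = D/Vd = 2172/15 ≈ 144.800 μg/mL.
Before the 5th dose, 4 doses have been given. Superposition: Cmin = C₀·(f + f² + … + f^4).
≈ 144.800 × (0.0690 + 0.0048 + 0.0003 + 0.0000) ≈ 144.800 × 0.0741 ≈ 10.730 μg/mL.

10.7 μg/mL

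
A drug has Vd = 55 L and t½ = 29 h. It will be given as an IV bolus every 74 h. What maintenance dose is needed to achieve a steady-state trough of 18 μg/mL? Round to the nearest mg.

τ/t½ = 74/29 ≈ 2.5517, so f = (1/2)^(74/29) ≈ 0.170551.
Cmin,ss = (D/Vd)·f/(1−f), so D = Cmin,ss·Vd·(1−f)/f.
D = 18 × 55 × (1−f)/f ≈ 18 × 55 × 4.86335 ≈ 4814.72 mg.

4815 mg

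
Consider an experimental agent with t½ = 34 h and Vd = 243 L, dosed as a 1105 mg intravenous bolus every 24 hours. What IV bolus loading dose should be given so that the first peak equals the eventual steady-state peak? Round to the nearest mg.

f = (1/2)^(24/34) ≈ 0.613067; accumulation ratio R = 1/(1−f) ≈ 2.58443.
Loading dose to hit Cmax,ss on first dose: D_load = D_maint·R ≈ 1105 × 2.58443 ≈ 2855.80 mg.

2856 mg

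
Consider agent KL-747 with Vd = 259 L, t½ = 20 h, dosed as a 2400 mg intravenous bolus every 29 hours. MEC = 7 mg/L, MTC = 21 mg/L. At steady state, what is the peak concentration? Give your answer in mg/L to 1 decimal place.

k = ln2/t½ = ln2/20 ≈ 0.034657 h⁻¹; fraction remaining f = e^(−kτ) = e^(−0.034657×29) ≈ 0.3660.
Accumulation ratio R = 1/(1 − f) ≈ 1/0.6340 ≈ 1.5773.
Single-dose peak C₀ = D/Vd = 2400/259 ≈ 9.266 mg/L.
Steady-state peak Cmax,ss = C₀·R ≈ 9.266 × 1.5773 ≈ 14.615 mg/L.
Peak 14.6 mg/L vs MTC 21 mg/L: below toxic threshold.

14.6 mg/L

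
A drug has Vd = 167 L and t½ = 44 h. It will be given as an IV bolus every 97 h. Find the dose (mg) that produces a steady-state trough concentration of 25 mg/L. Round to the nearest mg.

15069 mg

τ/t½ = 97/44 ≈ 2.2045, so f = (1/2)^(97/44) ≈ 0.216953.
Cmin,ss = (D/Vd)·f/(1−f), so D = Cmin,ss·Vd·(1−f)/f.
D = 25 × 167 × (1−f)/f ≈ 25 × 167 × 3.60929 ≈ 15068.79 mg.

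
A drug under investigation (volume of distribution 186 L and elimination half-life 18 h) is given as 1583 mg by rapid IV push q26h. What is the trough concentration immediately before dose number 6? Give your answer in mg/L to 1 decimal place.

4.9 mg/L

f = (1/2)^(τ/t½) = (1/2)^(26/18) ≈ 0.3674.
C₀ = D/Vd = 1583/186 ≈ 8.511 mg/L.
Before the 6th dose, 5 doses have been given. Superposition: Cmin = C₀·(f + f² + … + f^5).
≈ 8.511 × (0.3674 + 0.1350 + 0.0496 + 0.0182 + 0.0067) ≈ 8.511 × 0.5769 ≈ 4.910 mg/L.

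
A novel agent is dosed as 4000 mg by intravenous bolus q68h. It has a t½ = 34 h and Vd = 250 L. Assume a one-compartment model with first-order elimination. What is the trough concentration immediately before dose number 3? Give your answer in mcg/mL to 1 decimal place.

5.0 mcg/mL

f = (1/2)^(τ/t½) = (1/2)^(68/34) ≈ 0.2500.
C₀ = D/Vd = 4000/250 ≈ 16.000 mcg/mL.
Before the 3rd dose, 2 doses have been given. Superposition: Cmin = C₀·(f + f²).
≈ 16.000 × (0.2500 + 0.0625) ≈ 16.000 × 0.3125 ≈ 5.000 mcg/mL.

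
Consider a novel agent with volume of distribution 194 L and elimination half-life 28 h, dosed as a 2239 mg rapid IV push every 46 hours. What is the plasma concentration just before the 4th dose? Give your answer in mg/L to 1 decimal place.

5.3 mg/L

f = (1/2)^(τ/t½) = (1/2)^(46/28) ≈ 0.3202.
C₀ = D/Vd = 2239/194 ≈ 11.541 mg/L.
Before the 4th dose, 3 doses have been given. Superposition: Cmin = C₀·(f + f² + … + f^3).
≈ 11.541 × (0.3202 + 0.1025 + 0.0328) ≈ 11.541 × 0.4555 ≈ 5.257 mg/L.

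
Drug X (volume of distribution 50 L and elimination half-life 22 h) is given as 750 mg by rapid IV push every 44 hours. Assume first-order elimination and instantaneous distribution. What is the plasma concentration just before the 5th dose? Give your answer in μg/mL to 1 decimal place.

f = (1/2)^(τ/t½) = (1/2)^(44/22) ≈ 0.2500.
C₀ = D/Vd = 750/50 ≈ 15.000 μg/mL.
Before the 5th dose, 4 doses have been given. Superposition: Cmin = C₀·(f + f² + … + f^4).
≈ 15.000 × (0.2500 + 0.0625 + 0.0156 + 0.0039) ≈ 15.000 × 0.3320 ≈ 4.980 μg/mL.

5.0 μg/mL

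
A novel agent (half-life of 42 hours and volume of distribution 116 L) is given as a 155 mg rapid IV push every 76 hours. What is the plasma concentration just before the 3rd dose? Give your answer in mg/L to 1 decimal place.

0.5 mg/L

f = (1/2)^(τ/t½) = (1/2)^(76/42) ≈ 0.2853.
C₀ = D/Vd = 155/116 ≈ 1.336 mg/L.
Before the 3rd dose, 2 doses have been given. Superposition: Cmin = C₀·(f + f²).
≈ 1.336 × (0.2853 + 0.0814) ≈ 1.336 × 0.3667 ≈ 0.490 mg/L.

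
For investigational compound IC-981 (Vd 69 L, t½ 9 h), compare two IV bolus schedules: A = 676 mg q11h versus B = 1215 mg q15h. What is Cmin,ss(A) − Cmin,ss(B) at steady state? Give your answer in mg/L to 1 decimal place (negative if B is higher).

-0.7 mg/L

Regimen A: f = (1/2)^(11/9) ≈ 0.4286; Cmin,ss = (676/69)·f/(1−f) ≈ 7.349 mg/L.
Regimen B: f = (1/2)^(15/9) ≈ 0.3150; Cmin,ss = (1215/69)·f/(1−f) ≈ 8.097 mg/L.
Difference ≈ 7.349 − 8.097 ≈ -0.748 mg/L.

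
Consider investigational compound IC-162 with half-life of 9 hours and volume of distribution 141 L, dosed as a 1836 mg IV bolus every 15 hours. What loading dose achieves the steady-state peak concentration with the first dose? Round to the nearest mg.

f = (1/2)^(15/9) ≈ 0.314980; accumulation ratio R = 1/(1−f) ≈ 1.45981.
Loading dose to hit Cmax,ss on first dose: D_load = D_maint·R ≈ 1836 × 1.45981 ≈ 2680.21 mg.

2680 mg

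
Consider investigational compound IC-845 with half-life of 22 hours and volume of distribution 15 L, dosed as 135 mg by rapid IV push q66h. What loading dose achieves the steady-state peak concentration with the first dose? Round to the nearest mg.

154 mg

f = (1/2)^(66/22) ≈ 0.125000; accumulation ratio R = 1/(1−f) ≈ 1.14286.
Loading dose to hit Cmax,ss on first dose: D_load = D_maint·R ≈ 135 × 1.14286 ≈ 154.29 mg.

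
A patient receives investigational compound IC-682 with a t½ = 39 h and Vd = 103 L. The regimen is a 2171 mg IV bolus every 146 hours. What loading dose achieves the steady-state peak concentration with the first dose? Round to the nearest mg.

f = (1/2)^(146/39) ≈ 0.074656; accumulation ratio R = 1/(1−f) ≈ 1.08068.
Loading dose to hit Cmax,ss on first dose: D_load = D_maint·R ≈ 2171 × 1.08068 ≈ 2346.16 mg.

2346 mg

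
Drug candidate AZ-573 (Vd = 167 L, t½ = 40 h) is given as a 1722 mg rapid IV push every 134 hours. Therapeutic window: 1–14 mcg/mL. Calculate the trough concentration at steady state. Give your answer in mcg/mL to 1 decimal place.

1.1 mcg/mL

τ/t½ = 134/40 ≈ 3.35, so fraction remaining f = (1/2)^(134/40) ≈ 0.0981.
Single-dose peak C₀ = D/Vd = 1722/167 ≈ 10.311 mcg/mL.
Steady-state trough Cmin,ss = C₀·f/(1−f) ≈ 10.311 × 0.0981/0.9019 ≈ 1.122 mcg/mL.
Trough 1.1 mcg/mL vs MEC 1 mcg/mL: adequate.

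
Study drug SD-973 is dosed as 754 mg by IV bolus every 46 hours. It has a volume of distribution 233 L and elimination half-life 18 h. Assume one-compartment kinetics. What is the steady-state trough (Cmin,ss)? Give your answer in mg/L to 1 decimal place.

0.7 mg/L

k = ln2/t½ = ln2/18 ≈ 0.038508 h⁻¹; fraction remaining f = e^(−kτ) = e^(−0.038508×46) ≈ 0.1701.
At steady state, accumulation factor R = 1/(1 − e^(−kτ)) ≈ 1.2050.
Each bolus raises the concentration by D/Vd = 754/233 ≈ 3.236 mg/L.
Cmax,ss = C₀/(1 − f) ≈ 3.236/0.8299 ≈ 3.899 mg/L.
One interval later, Cmin,ss = Cmax,ss·e^(−kτ) ≈ 3.899 × 0.1701 ≈ 0.663 mg/L.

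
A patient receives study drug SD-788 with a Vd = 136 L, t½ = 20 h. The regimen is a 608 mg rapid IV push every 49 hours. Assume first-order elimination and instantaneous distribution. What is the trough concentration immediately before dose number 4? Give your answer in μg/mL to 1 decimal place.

1.0 μg/mL

f = (1/2)^(τ/t½) = (1/2)^(49/20) ≈ 0.1830.
C₀ = D/Vd = 608/136 ≈ 4.471 μg/mL.
Before the 4th dose, 3 doses have been given. Superposition: Cmin = C₀·(f + f² + … + f^3).
≈ 4.471 × (0.1830 + 0.0335 + 0.0061) ≈ 4.471 × 0.2226 ≈ 0.995 μg/mL.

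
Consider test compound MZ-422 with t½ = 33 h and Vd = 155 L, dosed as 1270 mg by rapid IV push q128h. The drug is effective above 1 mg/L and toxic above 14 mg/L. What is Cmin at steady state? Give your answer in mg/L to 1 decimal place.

Over one 128-h interval, 128/33 ≈ 3.8788 half-lives elapse, leaving f ≈ 0.0680 of each dose.
At steady state, accumulation factor R = 1/(1 − e^(−kτ)) ≈ 1.0730.
Single-dose peak C₀ = D/Vd = 1270/155 ≈ 8.194 mg/L.
Cmax,ss = C₀/(1 − f) ≈ 8.194/0.9320 ≈ 8.792 mg/L.
One interval later, Cmin,ss = Cmax,ss·e^(−kτ) ≈ 8.792 × 0.0680 ≈ 0.598 mg/L.
Trough 0.6 mg/L vs MEC 1 mg/L: subtherapeutic.

0.6 mg/L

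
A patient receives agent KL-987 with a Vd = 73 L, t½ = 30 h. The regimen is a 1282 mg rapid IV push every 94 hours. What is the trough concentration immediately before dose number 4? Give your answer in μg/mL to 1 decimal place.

f = (1/2)^(τ/t½) = (1/2)^(94/30) ≈ 0.1140.
C₀ = D/Vd = 1282/73 ≈ 17.562 μg/mL.
Before the 4th dose, 3 doses have been given. Superposition: Cmin = C₀·(f + f² + … + f^3).
≈ 17.562 × (0.1140 + 0.0130 + 0.0015) ≈ 17.562 × 0.1285 ≈ 2.257 μg/mL.

2.3 μg/mL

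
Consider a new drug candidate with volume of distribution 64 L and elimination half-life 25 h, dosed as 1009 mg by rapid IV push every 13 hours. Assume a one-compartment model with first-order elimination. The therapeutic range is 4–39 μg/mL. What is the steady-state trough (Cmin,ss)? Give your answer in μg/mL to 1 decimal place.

36.3 μg/mL

Over one 13-h interval, 13/25 ≈ 0.52 half-lives elapse, leaving f ≈ 0.6974 of each dose.
Accumulation ratio R = 1/(1 − f) ≈ 1/0.3026 ≈ 3.3047.
Single-dose peak C₀ = D/Vd = 1009/64 ≈ 15.766 μg/mL.
Steady-state peak Cmax,ss = C₀·R ≈ 15.766 × 3.3047 ≈ 52.102 μg/mL.
One interval later, Cmin,ss = Cmax,ss·e^(−kτ) ≈ 52.102 × 0.6974 ≈ 36.336 μg/mL.
Trough 36.3 μg/mL vs MEC 4 μg/mL: adequate.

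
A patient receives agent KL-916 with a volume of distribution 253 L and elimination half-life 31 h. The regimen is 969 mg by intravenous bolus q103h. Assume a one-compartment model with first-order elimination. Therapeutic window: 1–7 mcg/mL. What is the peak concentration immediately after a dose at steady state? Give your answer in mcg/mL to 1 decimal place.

4.3 mcg/mL

τ/t½ = 103/31 ≈ 3.3226, so fraction remaining f = (1/2)^(103/31) ≈ 0.1000.
Accumulation ratio R = 1/(1 − f) ≈ 1/0.9000 ≈ 1.1111.
Single-dose peak C₀ = D/Vd = 969/253 ≈ 3.830 mcg/mL.
Cmax,ss = C₀/(1 − f) ≈ 3.830/0.9000 ≈ 4.256 mcg/mL.
Peak 4.3 mcg/mL vs MTC 7 mcg/mL: below toxic threshold.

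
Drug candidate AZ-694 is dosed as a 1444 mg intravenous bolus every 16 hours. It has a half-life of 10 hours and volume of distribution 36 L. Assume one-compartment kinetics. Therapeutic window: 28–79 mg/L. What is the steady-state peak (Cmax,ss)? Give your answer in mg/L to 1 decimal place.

59.9 mg/L

Over one 16-h interval, 16/10 ≈ 1.6 half-lives elapse, leaving f ≈ 0.3299 of each dose.
Accumulation ratio R = 1/(1 − f) ≈ 1/0.6701 ≈ 1.4923.
Single-dose peak C₀ = D/Vd = 1444/36 ≈ 40.111 mg/L.
Steady-state peak Cmax,ss = C₀·R ≈ 40.111 × 1.4923 ≈ 59.858 mg/L.
Peak 59.9 mg/L vs MTC 79 mg/L: below toxic threshold.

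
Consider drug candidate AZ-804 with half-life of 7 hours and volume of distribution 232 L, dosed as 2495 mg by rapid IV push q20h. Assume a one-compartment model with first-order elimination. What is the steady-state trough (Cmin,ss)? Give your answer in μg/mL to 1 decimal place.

Over one 20-h interval, 20/7 ≈ 2.8571 half-lives elapse, leaving f ≈ 0.1380 of each dose.
Accumulation ratio R = 1/(1 − f) ≈ 1/0.8620 ≈ 1.1601.
Single-dose peak C₀ = D/Vd = 2495/232 ≈ 10.754 μg/mL.
Cmax,ss = C₀/(1 − f) ≈ 10.754/0.8620 ≈ 12.476 μg/mL.
One interval later, Cmin,ss = Cmax,ss·e^(−kτ) ≈ 12.476 × 0.1380 ≈ 1.722 μg/mL.

1.7 μg/mL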